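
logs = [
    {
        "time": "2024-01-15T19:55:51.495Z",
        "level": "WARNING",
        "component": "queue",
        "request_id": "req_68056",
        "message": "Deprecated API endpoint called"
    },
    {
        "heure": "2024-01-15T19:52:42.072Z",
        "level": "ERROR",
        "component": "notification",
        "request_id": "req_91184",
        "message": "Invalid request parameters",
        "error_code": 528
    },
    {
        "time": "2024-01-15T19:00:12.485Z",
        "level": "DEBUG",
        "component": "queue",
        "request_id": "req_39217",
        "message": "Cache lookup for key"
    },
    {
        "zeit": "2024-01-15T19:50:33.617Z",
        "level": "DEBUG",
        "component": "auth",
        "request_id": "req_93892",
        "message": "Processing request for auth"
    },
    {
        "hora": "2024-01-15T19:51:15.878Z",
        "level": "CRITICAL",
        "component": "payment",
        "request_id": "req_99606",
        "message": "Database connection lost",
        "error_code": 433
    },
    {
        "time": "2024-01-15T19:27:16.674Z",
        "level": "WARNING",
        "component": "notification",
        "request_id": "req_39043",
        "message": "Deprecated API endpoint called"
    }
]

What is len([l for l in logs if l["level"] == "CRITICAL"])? 1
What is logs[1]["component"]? "notification"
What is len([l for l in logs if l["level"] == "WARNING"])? 2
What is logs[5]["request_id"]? "req_39043"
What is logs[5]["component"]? "notification"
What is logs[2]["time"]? "2024-01-15T19:00:12.485Z"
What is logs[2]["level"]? "DEBUG"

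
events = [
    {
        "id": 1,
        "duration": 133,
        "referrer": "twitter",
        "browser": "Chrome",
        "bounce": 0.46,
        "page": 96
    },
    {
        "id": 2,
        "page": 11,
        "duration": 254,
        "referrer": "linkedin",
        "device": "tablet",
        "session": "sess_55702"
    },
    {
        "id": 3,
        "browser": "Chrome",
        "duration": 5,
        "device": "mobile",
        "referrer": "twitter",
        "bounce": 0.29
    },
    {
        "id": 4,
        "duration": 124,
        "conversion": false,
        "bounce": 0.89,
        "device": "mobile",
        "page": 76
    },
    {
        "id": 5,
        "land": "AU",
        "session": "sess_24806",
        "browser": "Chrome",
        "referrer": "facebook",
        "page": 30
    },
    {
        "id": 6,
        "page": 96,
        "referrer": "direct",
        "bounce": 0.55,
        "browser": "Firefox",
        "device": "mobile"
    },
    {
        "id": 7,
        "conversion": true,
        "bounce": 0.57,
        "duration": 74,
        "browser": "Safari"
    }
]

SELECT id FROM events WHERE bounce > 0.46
[4, 6, 7]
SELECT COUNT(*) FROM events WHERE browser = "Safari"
1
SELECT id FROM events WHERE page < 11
[]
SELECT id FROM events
[1, 2, 3, 4, 5, 6, 7]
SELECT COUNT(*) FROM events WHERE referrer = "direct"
1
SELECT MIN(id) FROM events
1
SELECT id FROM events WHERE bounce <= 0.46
[1, 3]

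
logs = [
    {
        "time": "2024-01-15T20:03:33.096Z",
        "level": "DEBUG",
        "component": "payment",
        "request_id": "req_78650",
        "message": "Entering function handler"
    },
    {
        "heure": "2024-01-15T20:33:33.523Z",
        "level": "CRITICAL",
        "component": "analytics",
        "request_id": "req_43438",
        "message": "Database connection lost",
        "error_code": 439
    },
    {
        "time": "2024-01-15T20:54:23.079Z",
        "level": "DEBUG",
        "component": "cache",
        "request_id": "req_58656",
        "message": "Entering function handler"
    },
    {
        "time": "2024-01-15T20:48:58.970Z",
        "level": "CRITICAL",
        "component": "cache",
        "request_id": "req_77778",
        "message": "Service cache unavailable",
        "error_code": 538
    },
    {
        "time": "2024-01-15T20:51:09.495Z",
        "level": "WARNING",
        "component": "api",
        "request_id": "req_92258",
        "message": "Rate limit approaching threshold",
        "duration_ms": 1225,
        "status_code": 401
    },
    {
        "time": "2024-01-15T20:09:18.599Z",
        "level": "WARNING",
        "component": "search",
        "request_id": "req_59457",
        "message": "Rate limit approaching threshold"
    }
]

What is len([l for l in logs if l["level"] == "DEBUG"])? 2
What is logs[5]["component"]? "search"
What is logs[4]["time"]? "2024-01-15T20:51:09.495Z"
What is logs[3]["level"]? "CRITICAL"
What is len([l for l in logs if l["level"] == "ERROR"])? 0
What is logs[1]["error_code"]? 439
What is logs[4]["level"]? "WARNING"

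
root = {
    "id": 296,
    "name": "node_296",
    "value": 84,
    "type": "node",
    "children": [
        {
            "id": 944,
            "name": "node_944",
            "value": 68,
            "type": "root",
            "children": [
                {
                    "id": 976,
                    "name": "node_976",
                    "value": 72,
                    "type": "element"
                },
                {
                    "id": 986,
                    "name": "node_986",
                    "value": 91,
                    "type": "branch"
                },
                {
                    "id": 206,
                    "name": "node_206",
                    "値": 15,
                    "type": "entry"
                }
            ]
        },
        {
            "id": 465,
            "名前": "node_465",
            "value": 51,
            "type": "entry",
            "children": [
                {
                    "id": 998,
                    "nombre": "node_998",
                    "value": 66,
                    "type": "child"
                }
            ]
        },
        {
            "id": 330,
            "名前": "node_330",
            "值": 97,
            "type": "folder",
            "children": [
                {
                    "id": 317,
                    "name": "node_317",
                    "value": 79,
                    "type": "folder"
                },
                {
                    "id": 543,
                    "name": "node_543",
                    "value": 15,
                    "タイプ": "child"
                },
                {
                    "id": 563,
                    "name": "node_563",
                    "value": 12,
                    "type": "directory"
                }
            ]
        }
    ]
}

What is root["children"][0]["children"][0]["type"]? "element"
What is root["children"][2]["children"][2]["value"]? 12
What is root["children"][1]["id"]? 465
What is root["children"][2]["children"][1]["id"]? 543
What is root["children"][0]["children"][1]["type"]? "branch"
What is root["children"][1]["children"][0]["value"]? 66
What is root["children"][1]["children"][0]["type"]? "child"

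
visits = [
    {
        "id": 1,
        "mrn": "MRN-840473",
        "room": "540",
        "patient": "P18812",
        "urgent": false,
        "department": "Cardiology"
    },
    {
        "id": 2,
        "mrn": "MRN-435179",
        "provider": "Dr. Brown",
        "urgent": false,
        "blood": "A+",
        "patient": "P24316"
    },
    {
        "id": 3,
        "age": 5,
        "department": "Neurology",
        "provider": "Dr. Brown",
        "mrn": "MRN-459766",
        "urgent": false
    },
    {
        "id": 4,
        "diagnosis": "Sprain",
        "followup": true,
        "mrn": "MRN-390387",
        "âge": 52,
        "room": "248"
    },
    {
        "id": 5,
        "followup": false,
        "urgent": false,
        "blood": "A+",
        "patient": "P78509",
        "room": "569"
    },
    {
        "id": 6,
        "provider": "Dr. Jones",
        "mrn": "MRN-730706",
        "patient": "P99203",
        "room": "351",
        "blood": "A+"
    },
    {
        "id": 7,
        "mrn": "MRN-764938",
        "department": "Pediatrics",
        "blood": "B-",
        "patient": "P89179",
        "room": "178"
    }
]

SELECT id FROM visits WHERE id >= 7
[7]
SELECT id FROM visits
[1, 2, 3, 4, 5, 6, 7]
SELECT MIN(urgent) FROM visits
False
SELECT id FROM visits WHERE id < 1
[]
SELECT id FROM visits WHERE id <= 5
[1, 2, 3, 4, 5]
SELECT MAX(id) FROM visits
7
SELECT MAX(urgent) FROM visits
False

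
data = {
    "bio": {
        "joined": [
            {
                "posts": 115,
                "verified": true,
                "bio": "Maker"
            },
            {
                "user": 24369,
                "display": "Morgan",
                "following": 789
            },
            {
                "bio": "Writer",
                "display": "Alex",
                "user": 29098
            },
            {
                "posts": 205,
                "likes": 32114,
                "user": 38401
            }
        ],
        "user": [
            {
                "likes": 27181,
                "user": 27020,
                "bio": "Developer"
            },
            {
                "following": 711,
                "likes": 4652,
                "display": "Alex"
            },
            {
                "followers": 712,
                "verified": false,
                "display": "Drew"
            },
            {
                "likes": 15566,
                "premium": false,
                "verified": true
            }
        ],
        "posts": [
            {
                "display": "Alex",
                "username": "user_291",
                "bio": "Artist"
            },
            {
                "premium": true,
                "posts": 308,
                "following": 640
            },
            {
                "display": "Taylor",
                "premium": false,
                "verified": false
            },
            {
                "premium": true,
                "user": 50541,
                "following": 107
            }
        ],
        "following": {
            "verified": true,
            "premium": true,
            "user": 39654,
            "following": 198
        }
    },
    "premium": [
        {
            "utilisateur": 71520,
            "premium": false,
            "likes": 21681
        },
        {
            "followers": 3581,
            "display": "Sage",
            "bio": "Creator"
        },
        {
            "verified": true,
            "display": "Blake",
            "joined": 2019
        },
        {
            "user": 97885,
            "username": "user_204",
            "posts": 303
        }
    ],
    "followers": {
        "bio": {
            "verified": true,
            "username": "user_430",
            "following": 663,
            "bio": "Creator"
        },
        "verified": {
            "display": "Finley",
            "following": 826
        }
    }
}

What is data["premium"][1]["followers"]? 3581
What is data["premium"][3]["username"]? "user_204"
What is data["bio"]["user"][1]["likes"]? 4652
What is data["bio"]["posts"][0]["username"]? "user_291"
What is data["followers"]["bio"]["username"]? "user_430"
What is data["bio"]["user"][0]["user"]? 27020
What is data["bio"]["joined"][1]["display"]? "Morgan"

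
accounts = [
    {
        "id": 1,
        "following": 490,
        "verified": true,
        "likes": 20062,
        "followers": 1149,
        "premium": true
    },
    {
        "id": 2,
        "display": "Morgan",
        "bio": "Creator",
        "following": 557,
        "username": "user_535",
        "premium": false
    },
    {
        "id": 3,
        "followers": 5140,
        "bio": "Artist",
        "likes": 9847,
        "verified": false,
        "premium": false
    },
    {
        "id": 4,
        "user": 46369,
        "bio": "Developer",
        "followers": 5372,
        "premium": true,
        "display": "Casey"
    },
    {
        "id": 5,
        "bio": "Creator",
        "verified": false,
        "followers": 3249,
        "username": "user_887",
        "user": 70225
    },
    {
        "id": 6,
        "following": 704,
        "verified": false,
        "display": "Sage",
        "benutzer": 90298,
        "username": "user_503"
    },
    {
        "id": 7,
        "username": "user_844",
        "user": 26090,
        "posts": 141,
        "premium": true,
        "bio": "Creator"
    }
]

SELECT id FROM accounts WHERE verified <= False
[3, 5, 6]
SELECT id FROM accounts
[1, 2, 3, 4, 5, 6, 7]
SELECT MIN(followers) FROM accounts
1149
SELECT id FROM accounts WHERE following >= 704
[6]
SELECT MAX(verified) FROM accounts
True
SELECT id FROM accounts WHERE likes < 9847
[]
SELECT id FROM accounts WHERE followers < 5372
[1, 3, 5]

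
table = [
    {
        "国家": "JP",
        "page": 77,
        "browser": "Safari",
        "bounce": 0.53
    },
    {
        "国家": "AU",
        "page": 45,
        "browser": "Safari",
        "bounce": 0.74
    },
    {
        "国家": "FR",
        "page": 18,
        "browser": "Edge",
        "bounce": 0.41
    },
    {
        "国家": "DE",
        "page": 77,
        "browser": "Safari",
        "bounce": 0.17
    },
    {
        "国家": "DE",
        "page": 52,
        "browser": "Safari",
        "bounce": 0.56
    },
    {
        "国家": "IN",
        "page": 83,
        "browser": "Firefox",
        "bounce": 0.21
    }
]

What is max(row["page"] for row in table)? 83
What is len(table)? 6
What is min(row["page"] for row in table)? 18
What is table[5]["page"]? 83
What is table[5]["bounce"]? 0.21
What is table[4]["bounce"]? 0.56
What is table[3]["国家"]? "DE"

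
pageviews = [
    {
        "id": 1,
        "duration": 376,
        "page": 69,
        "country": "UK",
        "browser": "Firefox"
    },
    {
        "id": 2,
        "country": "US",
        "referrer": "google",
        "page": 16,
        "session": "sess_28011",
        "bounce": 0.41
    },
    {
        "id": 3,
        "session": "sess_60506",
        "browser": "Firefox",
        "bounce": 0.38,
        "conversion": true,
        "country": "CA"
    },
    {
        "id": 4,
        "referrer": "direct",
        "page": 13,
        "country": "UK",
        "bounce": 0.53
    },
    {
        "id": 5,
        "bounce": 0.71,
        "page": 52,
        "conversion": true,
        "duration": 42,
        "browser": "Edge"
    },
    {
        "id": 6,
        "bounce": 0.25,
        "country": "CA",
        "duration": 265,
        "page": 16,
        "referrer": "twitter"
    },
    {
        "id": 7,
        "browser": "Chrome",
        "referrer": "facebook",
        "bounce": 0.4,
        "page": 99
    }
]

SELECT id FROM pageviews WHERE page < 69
[2, 4, 5, 6]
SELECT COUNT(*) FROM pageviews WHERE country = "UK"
2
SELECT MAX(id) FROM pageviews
7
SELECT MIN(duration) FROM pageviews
42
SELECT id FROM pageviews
[1, 2, 3, 4, 5, 6, 7]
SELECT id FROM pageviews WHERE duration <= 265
[5, 6]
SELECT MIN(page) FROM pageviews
13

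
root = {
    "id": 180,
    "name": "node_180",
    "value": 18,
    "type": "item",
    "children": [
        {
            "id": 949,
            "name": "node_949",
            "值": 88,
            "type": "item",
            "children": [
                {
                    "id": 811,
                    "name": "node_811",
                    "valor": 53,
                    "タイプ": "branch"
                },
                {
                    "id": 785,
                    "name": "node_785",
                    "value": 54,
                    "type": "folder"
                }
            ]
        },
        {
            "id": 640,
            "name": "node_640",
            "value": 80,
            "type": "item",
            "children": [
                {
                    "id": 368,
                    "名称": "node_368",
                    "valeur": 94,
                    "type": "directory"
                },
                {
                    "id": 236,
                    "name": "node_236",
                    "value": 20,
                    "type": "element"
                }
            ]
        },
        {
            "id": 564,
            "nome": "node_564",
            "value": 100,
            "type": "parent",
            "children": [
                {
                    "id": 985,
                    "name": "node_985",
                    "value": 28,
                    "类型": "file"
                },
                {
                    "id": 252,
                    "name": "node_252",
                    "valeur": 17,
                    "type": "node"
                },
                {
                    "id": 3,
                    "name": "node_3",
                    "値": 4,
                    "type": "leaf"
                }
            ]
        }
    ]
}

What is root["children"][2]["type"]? "parent"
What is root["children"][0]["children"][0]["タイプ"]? "branch"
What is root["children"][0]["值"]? 88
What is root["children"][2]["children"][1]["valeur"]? 17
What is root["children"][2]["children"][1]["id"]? 252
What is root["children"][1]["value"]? 80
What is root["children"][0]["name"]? "node_949"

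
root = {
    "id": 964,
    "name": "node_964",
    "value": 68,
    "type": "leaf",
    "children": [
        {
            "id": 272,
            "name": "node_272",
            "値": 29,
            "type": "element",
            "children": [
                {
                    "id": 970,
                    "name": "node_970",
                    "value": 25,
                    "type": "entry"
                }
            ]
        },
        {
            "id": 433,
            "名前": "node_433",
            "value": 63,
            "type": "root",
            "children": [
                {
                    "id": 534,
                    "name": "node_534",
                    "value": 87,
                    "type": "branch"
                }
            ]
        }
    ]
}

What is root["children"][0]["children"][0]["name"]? "node_970"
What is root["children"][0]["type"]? "element"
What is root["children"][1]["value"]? 63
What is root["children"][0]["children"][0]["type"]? "entry"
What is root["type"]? "leaf"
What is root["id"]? 964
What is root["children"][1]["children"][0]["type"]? "branch"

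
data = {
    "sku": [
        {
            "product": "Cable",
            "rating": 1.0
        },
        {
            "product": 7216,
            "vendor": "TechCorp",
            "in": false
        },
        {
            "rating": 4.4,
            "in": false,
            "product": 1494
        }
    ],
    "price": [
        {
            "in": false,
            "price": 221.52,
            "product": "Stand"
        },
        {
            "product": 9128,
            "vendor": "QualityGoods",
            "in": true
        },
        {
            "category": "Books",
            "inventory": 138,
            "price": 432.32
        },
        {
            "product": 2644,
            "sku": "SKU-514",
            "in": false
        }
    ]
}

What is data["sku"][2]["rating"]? 4.4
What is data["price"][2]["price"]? 432.32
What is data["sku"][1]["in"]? False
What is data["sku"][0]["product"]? "Cable"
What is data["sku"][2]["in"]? False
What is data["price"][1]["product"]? 9128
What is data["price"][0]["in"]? False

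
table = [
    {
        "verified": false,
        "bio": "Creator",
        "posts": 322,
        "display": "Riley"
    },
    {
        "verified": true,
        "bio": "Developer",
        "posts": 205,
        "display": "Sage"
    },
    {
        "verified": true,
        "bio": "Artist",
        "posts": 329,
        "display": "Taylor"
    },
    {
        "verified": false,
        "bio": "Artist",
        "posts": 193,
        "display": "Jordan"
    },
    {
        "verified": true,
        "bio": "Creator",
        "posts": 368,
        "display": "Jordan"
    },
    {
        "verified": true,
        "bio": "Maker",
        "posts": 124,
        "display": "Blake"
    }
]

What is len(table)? 6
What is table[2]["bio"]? "Artist"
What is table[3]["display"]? "Jordan"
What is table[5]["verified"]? True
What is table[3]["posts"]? 193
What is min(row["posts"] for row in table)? 124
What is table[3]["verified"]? False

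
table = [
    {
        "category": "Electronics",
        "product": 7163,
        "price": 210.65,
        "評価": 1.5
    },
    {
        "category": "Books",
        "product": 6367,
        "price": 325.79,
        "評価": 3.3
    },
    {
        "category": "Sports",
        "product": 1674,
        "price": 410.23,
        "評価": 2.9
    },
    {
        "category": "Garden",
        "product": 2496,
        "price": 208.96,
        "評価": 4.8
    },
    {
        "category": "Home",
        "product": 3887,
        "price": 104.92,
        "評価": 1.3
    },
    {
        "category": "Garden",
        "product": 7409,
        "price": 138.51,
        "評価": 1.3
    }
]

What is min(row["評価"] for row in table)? 1.3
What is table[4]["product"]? 3887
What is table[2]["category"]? "Sports"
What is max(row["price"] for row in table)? 410.23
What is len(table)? 6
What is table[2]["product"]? 1674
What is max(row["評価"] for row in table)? 4.8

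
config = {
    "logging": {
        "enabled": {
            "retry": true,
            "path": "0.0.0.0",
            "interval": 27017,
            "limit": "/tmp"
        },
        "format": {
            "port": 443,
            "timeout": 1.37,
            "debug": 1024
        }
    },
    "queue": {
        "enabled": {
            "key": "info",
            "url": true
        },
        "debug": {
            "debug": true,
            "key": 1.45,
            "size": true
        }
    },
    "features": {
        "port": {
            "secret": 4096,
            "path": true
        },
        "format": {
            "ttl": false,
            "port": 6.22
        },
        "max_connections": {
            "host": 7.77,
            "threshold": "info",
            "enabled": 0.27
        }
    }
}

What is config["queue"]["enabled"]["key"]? "info"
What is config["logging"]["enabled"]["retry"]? True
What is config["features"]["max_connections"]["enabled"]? 0.27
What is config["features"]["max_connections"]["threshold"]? "info"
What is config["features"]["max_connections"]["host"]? 7.77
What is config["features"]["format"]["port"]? 6.22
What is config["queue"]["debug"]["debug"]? True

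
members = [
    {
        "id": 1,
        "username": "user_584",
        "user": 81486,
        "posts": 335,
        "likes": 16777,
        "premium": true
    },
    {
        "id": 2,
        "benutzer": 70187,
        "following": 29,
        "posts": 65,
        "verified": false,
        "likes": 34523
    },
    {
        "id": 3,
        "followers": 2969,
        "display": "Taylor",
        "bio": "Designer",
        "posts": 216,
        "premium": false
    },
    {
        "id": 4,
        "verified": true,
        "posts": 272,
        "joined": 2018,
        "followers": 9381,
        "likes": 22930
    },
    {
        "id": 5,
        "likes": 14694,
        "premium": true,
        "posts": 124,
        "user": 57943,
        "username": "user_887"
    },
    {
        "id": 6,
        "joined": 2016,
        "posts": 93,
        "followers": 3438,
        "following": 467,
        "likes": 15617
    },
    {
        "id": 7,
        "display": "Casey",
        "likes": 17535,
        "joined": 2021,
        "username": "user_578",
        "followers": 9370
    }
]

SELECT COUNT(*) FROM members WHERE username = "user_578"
1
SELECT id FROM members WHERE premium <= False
[3]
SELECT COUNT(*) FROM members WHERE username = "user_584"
1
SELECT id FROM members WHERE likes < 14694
[]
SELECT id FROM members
[1, 2, 3, 4, 5, 6, 7]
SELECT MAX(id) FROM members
7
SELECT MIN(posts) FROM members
65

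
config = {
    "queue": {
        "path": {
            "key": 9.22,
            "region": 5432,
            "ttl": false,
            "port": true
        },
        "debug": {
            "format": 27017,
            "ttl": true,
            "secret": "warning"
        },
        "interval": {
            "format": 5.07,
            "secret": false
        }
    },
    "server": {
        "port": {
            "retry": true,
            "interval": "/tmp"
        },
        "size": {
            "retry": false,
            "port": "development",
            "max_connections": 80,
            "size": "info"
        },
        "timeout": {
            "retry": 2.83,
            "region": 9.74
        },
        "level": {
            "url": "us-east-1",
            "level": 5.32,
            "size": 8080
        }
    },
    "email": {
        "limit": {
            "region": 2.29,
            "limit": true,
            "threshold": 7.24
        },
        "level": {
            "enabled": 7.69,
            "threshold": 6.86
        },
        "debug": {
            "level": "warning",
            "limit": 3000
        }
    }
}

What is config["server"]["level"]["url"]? "us-east-1"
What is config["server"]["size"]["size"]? "info"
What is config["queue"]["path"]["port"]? True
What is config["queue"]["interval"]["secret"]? False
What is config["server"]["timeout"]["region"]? 9.74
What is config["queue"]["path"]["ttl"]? False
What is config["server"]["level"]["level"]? 5.32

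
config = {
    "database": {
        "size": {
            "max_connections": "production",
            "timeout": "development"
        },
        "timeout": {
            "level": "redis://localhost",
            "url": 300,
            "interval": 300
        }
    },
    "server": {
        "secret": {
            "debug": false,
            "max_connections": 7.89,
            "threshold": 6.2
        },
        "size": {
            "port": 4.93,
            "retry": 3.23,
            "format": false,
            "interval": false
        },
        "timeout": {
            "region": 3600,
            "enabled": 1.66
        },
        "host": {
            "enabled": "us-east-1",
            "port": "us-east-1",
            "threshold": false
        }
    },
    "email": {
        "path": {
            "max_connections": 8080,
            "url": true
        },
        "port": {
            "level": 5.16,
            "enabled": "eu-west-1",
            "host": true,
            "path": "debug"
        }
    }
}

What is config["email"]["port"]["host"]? True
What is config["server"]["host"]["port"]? "us-east-1"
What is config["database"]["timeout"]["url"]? 300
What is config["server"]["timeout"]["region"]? 3600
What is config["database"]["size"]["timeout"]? "development"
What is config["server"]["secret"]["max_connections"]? 7.89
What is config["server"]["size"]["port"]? 4.93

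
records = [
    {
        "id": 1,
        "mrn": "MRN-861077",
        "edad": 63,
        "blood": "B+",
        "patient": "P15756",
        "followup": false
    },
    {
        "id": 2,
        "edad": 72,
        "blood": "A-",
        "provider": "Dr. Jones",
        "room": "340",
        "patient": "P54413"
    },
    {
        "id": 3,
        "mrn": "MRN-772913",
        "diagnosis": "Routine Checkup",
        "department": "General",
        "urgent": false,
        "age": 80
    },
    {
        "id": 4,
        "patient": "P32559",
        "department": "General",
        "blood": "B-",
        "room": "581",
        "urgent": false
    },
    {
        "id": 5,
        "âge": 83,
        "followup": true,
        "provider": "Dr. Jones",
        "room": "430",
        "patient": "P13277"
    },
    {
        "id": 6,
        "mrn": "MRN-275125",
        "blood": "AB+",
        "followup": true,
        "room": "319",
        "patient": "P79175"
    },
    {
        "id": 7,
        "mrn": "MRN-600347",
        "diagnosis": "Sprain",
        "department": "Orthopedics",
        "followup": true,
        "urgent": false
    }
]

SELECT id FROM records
[1, 2, 3, 4, 5, 6, 7]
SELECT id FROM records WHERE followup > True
[]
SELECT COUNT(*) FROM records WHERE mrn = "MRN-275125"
1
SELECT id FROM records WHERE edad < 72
[1]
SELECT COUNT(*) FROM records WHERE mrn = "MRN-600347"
1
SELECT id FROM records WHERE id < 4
[1, 2, 3]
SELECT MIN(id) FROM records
1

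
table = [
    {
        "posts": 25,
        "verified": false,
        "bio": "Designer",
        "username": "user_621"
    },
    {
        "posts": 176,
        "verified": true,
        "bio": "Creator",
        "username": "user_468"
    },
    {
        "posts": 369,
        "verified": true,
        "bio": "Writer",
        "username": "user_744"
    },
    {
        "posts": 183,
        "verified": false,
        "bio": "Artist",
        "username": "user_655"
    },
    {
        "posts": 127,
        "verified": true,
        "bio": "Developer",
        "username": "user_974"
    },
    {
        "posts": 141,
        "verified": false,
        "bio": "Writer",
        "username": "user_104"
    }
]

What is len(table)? 6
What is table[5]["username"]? "user_104"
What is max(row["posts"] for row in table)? 369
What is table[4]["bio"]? "Developer"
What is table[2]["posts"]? 369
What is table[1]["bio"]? "Creator"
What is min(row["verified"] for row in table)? False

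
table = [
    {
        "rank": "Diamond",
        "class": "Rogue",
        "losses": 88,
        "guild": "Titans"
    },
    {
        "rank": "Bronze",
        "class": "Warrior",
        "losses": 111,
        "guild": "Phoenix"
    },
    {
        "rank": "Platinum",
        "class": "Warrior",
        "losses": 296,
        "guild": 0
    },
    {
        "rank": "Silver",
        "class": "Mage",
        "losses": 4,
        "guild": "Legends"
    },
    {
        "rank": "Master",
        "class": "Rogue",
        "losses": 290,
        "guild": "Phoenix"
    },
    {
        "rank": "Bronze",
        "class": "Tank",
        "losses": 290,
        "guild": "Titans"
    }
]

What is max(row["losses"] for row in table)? 296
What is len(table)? 6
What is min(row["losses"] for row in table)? 4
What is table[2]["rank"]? "Platinum"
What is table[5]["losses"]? 290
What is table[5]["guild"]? "Titans"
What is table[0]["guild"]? "Titans"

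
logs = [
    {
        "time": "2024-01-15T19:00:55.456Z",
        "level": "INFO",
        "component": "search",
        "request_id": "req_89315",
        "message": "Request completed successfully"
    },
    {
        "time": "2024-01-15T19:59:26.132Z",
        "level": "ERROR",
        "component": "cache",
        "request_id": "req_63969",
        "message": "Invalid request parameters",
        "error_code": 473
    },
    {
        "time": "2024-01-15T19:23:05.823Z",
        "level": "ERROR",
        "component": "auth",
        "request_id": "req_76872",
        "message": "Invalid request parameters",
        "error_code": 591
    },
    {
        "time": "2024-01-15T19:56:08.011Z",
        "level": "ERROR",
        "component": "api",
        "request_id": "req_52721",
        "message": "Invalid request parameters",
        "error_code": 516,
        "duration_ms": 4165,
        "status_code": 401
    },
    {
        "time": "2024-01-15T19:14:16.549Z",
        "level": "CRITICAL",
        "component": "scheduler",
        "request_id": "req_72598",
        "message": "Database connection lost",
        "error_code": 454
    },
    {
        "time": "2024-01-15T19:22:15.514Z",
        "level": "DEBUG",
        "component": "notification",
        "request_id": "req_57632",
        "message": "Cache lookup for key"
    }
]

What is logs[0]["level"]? "INFO"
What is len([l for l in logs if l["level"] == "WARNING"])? 0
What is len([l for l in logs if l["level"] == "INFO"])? 1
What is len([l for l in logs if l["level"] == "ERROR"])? 3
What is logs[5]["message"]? "Cache lookup for key"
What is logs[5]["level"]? "DEBUG"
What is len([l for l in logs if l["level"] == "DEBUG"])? 1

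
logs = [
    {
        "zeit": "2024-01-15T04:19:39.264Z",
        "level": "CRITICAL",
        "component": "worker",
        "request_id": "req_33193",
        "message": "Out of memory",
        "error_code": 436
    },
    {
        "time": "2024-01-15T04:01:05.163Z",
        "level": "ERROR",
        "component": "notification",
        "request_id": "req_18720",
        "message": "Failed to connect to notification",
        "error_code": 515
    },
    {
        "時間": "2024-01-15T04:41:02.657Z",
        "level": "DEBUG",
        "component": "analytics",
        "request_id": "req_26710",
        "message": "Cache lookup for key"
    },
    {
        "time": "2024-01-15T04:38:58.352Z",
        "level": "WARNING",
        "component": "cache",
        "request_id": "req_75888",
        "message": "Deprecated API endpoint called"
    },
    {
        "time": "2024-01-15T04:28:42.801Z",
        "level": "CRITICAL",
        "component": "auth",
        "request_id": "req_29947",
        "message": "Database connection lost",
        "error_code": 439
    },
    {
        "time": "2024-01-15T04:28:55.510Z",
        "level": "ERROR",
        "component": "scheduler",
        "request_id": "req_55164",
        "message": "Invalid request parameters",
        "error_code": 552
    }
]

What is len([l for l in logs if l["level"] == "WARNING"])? 1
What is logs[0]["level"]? "CRITICAL"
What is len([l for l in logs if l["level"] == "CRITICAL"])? 2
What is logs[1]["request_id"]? "req_18720"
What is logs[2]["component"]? "analytics"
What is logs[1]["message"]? "Failed to connect to notification"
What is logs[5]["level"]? "ERROR"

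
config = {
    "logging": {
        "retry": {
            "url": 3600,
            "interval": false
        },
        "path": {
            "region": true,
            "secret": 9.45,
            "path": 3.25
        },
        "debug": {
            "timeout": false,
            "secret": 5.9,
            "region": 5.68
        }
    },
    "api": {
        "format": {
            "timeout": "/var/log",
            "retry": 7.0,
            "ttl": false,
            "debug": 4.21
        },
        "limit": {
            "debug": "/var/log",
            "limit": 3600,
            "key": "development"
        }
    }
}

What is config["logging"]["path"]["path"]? 3.25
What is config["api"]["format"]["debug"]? 4.21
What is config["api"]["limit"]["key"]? "development"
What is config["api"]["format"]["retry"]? 7.0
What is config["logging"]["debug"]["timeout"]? False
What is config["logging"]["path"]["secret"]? 9.45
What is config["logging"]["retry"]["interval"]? False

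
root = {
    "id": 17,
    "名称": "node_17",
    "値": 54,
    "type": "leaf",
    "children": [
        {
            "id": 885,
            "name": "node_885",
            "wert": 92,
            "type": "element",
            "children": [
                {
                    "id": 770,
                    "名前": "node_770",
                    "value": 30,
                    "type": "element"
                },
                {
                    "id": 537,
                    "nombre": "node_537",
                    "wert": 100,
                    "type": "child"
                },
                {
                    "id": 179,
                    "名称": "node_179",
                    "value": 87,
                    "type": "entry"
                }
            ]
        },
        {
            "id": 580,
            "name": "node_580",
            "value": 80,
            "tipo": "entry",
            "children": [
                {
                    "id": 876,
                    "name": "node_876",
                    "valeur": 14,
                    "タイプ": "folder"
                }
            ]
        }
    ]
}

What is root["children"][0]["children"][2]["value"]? 87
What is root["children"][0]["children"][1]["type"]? "child"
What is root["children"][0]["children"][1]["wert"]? 100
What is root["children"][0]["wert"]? 92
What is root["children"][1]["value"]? 80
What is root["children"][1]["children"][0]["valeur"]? 14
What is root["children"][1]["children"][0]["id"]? 876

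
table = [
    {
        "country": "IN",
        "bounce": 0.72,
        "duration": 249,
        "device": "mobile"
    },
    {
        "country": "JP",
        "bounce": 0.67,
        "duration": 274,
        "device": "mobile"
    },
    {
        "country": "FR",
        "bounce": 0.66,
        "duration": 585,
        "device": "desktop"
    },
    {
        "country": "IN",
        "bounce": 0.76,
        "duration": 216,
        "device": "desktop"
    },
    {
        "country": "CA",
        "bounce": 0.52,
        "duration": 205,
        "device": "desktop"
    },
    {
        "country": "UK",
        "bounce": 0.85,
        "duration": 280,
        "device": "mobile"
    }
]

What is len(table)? 6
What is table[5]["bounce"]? 0.85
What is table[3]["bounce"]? 0.76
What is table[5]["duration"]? 280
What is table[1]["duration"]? 274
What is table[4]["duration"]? 205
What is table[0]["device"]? "mobile"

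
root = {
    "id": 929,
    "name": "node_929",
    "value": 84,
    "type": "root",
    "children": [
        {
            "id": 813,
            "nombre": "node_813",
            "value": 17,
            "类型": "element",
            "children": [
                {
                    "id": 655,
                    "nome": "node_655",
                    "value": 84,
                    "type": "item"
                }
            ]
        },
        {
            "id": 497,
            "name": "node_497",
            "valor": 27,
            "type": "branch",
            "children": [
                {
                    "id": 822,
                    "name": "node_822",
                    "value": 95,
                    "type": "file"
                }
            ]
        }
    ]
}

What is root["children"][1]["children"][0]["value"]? 95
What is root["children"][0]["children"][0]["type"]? "item"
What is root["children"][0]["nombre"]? "node_813"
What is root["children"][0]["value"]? 17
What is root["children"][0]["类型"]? "element"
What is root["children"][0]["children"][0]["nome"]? "node_655"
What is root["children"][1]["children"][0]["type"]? "file"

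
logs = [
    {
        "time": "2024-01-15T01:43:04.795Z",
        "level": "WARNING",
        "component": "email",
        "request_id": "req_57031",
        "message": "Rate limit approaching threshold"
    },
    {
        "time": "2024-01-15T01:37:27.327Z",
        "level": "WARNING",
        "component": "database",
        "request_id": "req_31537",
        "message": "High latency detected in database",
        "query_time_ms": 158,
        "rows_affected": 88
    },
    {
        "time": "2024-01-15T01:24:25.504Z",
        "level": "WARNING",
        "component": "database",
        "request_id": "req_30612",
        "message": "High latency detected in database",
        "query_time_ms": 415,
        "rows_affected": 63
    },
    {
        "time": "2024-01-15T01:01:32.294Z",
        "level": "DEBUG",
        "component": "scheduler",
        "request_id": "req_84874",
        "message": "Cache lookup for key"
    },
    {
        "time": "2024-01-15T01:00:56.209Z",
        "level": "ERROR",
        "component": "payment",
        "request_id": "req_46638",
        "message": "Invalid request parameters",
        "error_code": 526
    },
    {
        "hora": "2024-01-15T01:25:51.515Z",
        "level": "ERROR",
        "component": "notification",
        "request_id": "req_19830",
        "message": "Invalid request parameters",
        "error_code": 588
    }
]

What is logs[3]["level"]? "DEBUG"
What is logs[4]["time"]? "2024-01-15T01:00:56.209Z"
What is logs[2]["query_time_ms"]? 415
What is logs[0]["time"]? "2024-01-15T01:43:04.795Z"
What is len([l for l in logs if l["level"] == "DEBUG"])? 1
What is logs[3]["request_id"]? "req_84874"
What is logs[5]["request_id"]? "req_19830"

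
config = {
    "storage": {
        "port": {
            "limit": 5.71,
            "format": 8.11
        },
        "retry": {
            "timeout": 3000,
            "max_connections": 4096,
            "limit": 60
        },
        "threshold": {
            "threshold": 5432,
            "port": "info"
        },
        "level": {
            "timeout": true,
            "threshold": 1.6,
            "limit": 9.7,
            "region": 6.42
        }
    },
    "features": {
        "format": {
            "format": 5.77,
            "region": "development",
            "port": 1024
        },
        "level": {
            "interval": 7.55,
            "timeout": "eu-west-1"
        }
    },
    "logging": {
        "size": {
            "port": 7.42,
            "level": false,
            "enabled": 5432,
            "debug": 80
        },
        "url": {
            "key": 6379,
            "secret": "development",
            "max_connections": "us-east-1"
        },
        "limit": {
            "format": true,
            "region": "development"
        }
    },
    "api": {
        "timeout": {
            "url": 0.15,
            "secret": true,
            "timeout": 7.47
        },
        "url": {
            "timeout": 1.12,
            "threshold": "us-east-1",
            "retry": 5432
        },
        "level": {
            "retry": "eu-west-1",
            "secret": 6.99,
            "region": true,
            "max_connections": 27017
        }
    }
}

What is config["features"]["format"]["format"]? 5.77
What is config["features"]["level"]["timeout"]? "eu-west-1"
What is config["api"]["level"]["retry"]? "eu-west-1"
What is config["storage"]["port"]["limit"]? 5.71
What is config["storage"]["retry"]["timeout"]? 3000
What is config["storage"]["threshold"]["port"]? "info"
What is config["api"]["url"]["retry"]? 5432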